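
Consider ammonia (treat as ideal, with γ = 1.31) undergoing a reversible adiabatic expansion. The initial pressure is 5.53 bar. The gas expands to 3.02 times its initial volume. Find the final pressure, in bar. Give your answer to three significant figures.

P₂ ≈ 1.30 bar

Since PV^γ is constant along a reversible adiabat, P₂ = P₁ (V₁/V₂)^γ.
P₂ = 5.53 × (1/3.02)^(1.31) = 1.3 bar.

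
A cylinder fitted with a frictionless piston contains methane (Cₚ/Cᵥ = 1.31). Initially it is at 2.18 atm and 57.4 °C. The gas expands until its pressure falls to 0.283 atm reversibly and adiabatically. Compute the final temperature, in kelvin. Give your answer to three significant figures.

Along an adiabat T P^((1−γ)/γ) is constant, so T₂ = T₁ (P₂/P₁)^((γ−1)/γ).
T₁ = 57.4 °C = 330.5 K.
T₂ = 330.5 × (0.283/2.18)^(0.237) = 203.9 K.

T₂ ≈ 204 K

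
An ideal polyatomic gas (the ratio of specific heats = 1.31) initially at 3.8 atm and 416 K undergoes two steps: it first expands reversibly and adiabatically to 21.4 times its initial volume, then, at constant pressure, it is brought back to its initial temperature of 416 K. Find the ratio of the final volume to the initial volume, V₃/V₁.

Adiabatic step: V₂/V₁ = 21.4; T₂ = T₁·(1/21.4)^(0.31) = 160.9 K.
Isobaric step: V₃/V₂ = T₃/T₂ = 416/160.9.
V₃/V₁ = (V₂/V₁)(V₃/V₂) = 21.4 × (416/160.9) = 55.31.

V₃/V₁ ≈ 55.3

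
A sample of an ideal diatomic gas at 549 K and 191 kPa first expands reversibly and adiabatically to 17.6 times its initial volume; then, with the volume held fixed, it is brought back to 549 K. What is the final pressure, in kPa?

P₃ ≈ 10.9 kPa

For a diatomic ideal gas γ = 7/5.
Adiabatic step (PV^γ = const): P₂ = 191×(1/17.6)^(7/5) = 3.446 kPa; T₂ = 549×(1/17.6)^(2/5) = 174.3 K.
Isochoric: P₃ = P₂(T₃/T₂) = 3.446 × (549/174.3) = 10.85 kPa.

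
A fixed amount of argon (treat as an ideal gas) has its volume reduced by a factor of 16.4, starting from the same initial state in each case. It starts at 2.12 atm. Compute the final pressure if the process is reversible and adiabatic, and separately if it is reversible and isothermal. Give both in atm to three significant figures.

adiabatic: 224 atm; isothermal: 34.8 atm

For a monatomic ideal gas γ = 5/3.
Isothermal: P₂ = P₁(V₁/V₂) = 2.12×16.4 = 34.77 atm.
Adiabatic: P₂ = P₁(V₁/V₂)^γ = 2.12×16.4^(5/3) = 224.4 atm.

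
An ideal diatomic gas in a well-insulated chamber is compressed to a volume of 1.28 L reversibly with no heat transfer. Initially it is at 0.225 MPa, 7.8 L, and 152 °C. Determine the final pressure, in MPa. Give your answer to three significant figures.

Adiabatic: P₁V₁^γ = P₂V₂^γ ⇒ P₂ = P₁ (V₁/V₂)^γ.
γ = 7/5 for a diatomic ideal gas.
P₂ = 0.225 × (7.8/1.28)^(7/5) = 2.825 MPa.

P₂ ≈ 2.83 MPa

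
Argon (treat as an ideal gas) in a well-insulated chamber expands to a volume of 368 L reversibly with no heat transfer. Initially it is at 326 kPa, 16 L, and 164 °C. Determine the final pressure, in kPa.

P₂ ≈ 1.75 kPa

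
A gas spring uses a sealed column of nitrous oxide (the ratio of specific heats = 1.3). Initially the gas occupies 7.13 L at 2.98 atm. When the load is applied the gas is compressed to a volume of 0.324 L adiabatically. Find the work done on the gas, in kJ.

P₂ = P₁(V₁/V₂)^γ = 2.98×(7.13/0.324)^(1.3) = 165.8 atm.
For a reversible adiabat, W_by_gas = (P₁V₁ − P₂V₂)/(γ−1).
W_by = (301900×0.00713 − 1.68×10^7×0.000324) / (0.3) = -10960 J.
W_on_gas = −W_by = 10960 J.

W ≈ 11.0 kJ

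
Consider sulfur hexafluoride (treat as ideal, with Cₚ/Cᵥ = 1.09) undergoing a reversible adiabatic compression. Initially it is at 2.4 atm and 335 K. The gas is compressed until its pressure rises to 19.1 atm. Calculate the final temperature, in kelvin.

T₂ ≈ 398 K

Adiabatic: T₂/T₁ = (P₂/P₁)^((γ−1)/γ).
T₂ = 335 × (19.1/2.4)^(0.0826) = 397.6 K.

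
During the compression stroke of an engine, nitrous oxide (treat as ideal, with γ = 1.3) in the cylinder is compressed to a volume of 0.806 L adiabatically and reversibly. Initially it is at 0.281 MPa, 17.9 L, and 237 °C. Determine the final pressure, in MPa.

P₂ ≈ 15.8 MPa

Since PV^γ is constant along a reversible adiabat, P₂ = P₁ (V₁/V₂)^γ.
P₂ = 0.281 × (17.9/0.806)^(1.3) = 15.82 MPa.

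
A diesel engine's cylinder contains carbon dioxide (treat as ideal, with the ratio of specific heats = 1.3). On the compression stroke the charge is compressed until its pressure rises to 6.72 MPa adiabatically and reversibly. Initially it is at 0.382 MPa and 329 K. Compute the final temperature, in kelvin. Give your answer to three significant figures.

Along an adiabat T P^((1−γ)/γ) is constant, so T₂ = T₁ (P₂/P₁)^((γ−1)/γ).
T₂ = 329 × (6.72/0.382)^(0.231) = 637.6 K.

T₂ ≈ 638 K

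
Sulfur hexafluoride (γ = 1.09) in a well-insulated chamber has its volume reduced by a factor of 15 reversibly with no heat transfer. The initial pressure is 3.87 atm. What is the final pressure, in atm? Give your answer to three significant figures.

P₂ ≈ 74.1 atm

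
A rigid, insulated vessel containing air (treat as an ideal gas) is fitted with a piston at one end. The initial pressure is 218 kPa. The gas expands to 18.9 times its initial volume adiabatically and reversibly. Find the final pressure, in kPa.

Since PV^γ is constant along a reversible adiabat, P₂ = P₁ (V₁/V₂)^γ.
For a diatomic ideal gas γ = 7/5.
P₂ = 218 × (1/18.9)^(7/5) = 3.56 kPa.

P₂ ≈ 3.56 kPa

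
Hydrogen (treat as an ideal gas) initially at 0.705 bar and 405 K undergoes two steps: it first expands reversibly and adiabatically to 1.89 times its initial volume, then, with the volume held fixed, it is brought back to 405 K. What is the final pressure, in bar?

For a diatomic ideal gas γ = 7/5.
Adiabatic step (PV^γ = const): P₂ = 0.705×(1/1.89)^(7/5) = 0.2892 bar; T₂ = 405×(1/1.89)^(2/5) = 314 K.
Isochoric: P₃ = P₂(T₃/T₂) = 0.2892 × (405/314) = 0.373 bar.

P₃ ≈ 0.373 bar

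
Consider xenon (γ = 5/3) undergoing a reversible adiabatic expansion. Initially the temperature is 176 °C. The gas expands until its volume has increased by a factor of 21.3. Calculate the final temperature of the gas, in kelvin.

T₂ ≈ 58.5 K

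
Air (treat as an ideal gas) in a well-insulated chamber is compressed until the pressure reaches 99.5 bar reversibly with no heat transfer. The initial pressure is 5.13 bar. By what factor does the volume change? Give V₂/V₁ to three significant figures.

V₂/V₁ ≈ 0.120

From PV^γ = const, V₂/V₁ = (P₁/P₂)^(1/γ).
For a diatomic ideal gas γ = 7/5.
V₂/V₁ = (5.13/99.5)^(5/7) = 0.1203.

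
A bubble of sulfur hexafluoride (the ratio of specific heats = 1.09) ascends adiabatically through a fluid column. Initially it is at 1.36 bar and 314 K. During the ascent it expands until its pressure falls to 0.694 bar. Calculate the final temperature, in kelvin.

Adiabatic: T₂/T₁ = (P₂/P₁)^((γ−1)/γ).
T₂ = 314 × (0.694/1.36)^(0.0826) = 297 K.

T₂ ≈ 297 K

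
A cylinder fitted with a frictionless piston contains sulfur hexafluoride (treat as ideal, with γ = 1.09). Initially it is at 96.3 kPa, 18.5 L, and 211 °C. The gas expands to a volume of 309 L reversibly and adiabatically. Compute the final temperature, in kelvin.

T₂ ≈ 376 K

Adiabatic: T₁V₁^(γ−1) = T₂V₂^(γ−1) ⇒ T₂ = T₁ (V₁/V₂)^(γ−1).
T₁ = 211 °C = 484.1 K.
T₂ = 484.1 × (18.5/309)^(0.09) = 375.8 K.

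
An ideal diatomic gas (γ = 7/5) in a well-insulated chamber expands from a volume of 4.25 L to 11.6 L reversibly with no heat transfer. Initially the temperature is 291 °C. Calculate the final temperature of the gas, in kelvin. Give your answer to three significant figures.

T₂ ≈ 378 K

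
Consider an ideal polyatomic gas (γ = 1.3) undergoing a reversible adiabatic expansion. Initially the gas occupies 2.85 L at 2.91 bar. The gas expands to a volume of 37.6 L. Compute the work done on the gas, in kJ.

W ≈ -1.49 kJ

P₂ = P₁(V₁/V₂)^γ = 2.91×(2.85/37.6)^(1.3) = 0.1017 bar.
For a reversible adiabat, W_by_gas = (P₁V₁ − P₂V₂)/(γ−1).
W_by = (291000×0.00285 − 10170×0.0376) / (0.3) = 1489 J.
W_on_gas = −W_by = -1489 J.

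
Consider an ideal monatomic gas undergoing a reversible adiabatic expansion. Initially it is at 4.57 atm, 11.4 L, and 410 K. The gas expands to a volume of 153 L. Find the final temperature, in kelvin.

Adiabatic: T₁V₁^(γ−1) = T₂V₂^(γ−1) ⇒ T₂ = T₁ (V₁/V₂)^(γ−1).
γ = 5/3 for a monatomic ideal gas.
T₂ = 410 × (11.4/153)^(2/3) = 72.6 K.

T₂ ≈ 72.6 K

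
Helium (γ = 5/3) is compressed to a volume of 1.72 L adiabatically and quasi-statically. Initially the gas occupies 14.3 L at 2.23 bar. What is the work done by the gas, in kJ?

W ≈ -14.8 kJ

P₂ = P₁(V₁/V₂)^γ = 2.23×(14.3/1.72)^(5/3) = 76.09 bar.
For a reversible adiabat, W_by_gas = (P₁V₁ − P₂V₂)/(γ−1).
W_by = (223000×0.0143 − 7.609×10^6×0.00172) / (2/3) = -14850 J.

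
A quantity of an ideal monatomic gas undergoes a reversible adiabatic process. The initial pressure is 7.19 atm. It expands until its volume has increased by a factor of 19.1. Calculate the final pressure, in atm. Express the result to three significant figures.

Adiabatic: P₁V₁^γ = P₂V₂^γ ⇒ P₂ = P₁ (V₁/V₂)^γ.
For a monatomic ideal gas γ = 5/3.
P₂ = 7.19 × (1/19.1)^(5/3) = 0.05268 atm.

P₂ ≈ 0.0527 atm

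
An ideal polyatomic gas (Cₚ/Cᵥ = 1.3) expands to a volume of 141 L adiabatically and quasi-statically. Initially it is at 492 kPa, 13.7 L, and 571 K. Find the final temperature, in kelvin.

T₂ ≈ 284 K

Adiabatic: T₁V₁^(γ−1) = T₂V₂^(γ−1) ⇒ T₂ = T₁ (V₁/V₂)^(γ−1).
T₂ = 571 × (13.7/141)^(0.3) = 283.7 K.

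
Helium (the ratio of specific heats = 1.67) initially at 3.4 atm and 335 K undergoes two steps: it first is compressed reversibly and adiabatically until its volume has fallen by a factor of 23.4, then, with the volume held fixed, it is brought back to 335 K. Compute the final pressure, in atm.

Adiabatic step (PV^γ = const): P₂ = 3.4×23.4^(1.67) = 657.8 atm; T₂ = 335×23.4^(0.67) = 2770 K.
Isochoric: P₃ = P₂(T₃/T₂) = 657.8 × (335/2770) = 79.56 atm.

P₃ ≈ 79.6 atm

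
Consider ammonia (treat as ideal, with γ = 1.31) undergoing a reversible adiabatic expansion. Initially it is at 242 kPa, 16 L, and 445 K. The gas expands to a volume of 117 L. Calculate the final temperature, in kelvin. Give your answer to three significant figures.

T₂ ≈ 240 K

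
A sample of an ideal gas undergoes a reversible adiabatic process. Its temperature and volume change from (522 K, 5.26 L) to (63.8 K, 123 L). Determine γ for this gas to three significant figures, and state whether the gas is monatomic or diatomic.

TV^(γ−1) = const ⇒ γ − 1 = ln(T₂/T₁) / ln(V₁/V₂).
γ = 1 + ln(63.8/522) / ln(5.26/123) = 1.667.
γ ≈ 1.67 is close to 5/3, so the gas is monatomic.

γ ≈ 1.67; monatomic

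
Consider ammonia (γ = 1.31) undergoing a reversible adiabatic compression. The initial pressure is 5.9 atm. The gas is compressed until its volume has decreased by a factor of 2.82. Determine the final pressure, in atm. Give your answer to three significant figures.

P₂ ≈ 22.9 atm

Adiabatic: P₁V₁^γ = P₂V₂^γ ⇒ P₂ = P₁ (V₁/V₂)^γ.
P₂ = 5.9 × 2.82^(1.31) = 22.94 atm.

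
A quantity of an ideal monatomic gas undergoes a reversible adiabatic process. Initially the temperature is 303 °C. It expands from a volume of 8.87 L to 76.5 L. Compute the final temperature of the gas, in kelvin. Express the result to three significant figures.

T₂ ≈ 137 K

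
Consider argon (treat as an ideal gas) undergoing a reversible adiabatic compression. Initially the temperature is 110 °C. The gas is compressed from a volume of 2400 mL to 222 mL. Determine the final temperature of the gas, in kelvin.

T₂ ≈ 1870 K

Adiabatic: T₁V₁^(γ−1) = T₂V₂^(γ−1) ⇒ T₂ = T₁ (V₁/V₂)^(γ−1).
For a monatomic ideal gas γ = 5/3, so γ−1 = 2/3.
T₁ = 110 °C = 383.1 K.
T₂ = 383.1 × (2400/222)^(2/3) = 1873 K.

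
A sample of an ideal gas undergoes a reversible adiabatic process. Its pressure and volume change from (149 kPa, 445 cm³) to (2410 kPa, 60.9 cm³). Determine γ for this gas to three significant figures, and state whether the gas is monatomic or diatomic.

γ ≈ 1.40; diatomic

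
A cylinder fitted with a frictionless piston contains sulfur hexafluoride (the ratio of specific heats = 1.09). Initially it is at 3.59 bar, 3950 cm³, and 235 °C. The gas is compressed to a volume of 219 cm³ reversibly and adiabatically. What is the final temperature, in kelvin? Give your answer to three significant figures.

T₂ ≈ 659 K

Adiabatic: T₁V₁^(γ−1) = T₂V₂^(γ−1) ⇒ T₂ = T₁ (V₁/V₂)^(γ−1).
T₁ = 235 °C = 508.1 K.
T₂ = 508.1 × (3950/219)^(0.09) = 659.2 K.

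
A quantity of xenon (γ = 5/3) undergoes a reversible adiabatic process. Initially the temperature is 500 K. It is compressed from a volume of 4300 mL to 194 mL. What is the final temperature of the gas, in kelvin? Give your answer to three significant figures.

T₂ ≈ 3950 K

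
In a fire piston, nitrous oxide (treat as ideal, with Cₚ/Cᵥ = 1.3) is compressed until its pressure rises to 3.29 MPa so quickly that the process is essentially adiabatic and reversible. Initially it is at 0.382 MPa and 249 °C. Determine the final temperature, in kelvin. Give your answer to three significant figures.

Along an adiabat T P^((1−γ)/γ) is constant, so T₂ = T₁ (P₂/P₁)^((γ−1)/γ).
T₁ = 249 °C = 522.1 K.
T₂ = 522.1 × (3.29/0.382)^(0.231) = 858.2 K.

T₂ ≈ 858 K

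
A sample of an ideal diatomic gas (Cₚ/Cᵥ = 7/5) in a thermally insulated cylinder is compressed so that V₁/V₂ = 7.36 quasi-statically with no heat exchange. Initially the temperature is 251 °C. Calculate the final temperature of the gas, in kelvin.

T₂ ≈ 1160 K

Adiabatic: T₁V₁^(γ−1) = T₂V₂^(γ−1) ⇒ T₂ = T₁ (V₁/V₂)^(γ−1).
T₁ = 251 °C = 524.1 K.
T₂ = 524.1 × 7.36^(2/5) = 1165 K.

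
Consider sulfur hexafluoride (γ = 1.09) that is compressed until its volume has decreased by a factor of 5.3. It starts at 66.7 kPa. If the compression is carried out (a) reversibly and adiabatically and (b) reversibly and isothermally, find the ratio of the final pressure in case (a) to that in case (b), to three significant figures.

Isothermal: P_b = P₁(V₁/V₂) = 66.7×5.3.
Adiabatic: P_a = P₁(V₁/V₂)^γ = 66.7×5.3^(1.09).
P_a/P_b = (V₁/V₂)^(γ−1) = 5.3^(0.09) = 1.162.

P_adiabatic / P_isothermal ≈ 1.16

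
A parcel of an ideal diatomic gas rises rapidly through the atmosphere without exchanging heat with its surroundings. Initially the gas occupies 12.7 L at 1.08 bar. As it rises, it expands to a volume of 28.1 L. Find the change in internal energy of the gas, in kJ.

γ = 7/5 for a diatomic ideal gas.
P₂ = P₁(V₁/V₂)^γ = 1.08×(12.7/28.1)^(7/5) = 0.3553 bar.
For a reversible adiabat, W_by_gas = (P₁V₁ − P₂V₂)/(γ−1).
W_by = (108000×0.0127 − 35530×0.0281) / (2/5) = 933.2 J.
Q = 0 ⇒ ΔU = −W_by = -933.2 J.

ΔU ≈ -0.933 kJ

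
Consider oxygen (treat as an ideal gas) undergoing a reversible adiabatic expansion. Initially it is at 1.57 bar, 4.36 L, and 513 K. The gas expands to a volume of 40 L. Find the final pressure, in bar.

P₂ ≈ 0.0705 bar

Since PV^γ is constant along a reversible adiabat, P₂ = P₁ (V₁/V₂)^γ.
γ = 7/5 for a diatomic ideal gas.
P₂ = 1.57 × (4.36/40)^(7/5) = 0.07052 bar.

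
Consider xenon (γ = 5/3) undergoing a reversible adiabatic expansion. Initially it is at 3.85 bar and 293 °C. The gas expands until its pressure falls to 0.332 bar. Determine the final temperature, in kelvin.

T₂ ≈ 212 K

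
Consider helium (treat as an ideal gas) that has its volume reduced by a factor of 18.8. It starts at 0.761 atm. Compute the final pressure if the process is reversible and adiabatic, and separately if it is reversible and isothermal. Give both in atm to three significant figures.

adiabatic: 101 atm; isothermal: 14.3 atm

For a monatomic ideal gas γ = 5/3.
Isothermal: P₂ = P₁(V₁/V₂) = 0.761×18.8 = 14.31 atm.
Adiabatic: P₂ = P₁(V₁/V₂)^γ = 0.761×18.8^(5/3) = 101.2 atm.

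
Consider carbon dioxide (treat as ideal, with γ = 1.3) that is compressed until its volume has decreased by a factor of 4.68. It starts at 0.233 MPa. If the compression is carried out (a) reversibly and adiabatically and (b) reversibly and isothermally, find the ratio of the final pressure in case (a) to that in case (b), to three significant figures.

Isothermal: P_b = P₁(V₁/V₂) = 0.233×4.68.
Adiabatic: P_a = P₁(V₁/V₂)^γ = 0.233×4.68^(1.3).
P_a/P_b = (V₁/V₂)^(γ−1) = 4.68^(0.3) = 1.589.

P_adiabatic / P_isothermal ≈ 1.59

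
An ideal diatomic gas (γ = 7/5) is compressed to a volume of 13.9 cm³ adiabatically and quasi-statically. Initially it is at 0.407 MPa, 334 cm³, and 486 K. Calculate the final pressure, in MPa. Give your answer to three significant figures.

Adiabatic: P₁V₁^γ = P₂V₂^γ ⇒ P₂ = P₁ (V₁/V₂)^γ.
P₂ = 0.407 × (334/13.9)^(7/5) = 34.88 MPa.

P₂ ≈ 34.9 MPa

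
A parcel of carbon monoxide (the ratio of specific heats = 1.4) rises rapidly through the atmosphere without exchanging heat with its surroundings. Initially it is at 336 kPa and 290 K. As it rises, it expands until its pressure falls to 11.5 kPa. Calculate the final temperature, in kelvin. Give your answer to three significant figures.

T₂ ≈ 111 K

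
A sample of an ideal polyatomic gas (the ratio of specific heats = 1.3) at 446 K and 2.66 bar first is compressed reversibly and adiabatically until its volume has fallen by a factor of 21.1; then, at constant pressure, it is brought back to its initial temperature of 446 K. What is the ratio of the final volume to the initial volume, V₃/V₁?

V₃/V₁ ≈ 0.0190

Adiabatic step: V₂/V₁ = 0.04739; T₂ = T₁·21.1^(0.3) = 1113 K.
Isobaric step: V₃/V₂ = T₃/T₂ = 446/1113.
V₃/V₁ = (V₂/V₁)(V₃/V₂) = 0.04739 × (446/1113) = 0.01899.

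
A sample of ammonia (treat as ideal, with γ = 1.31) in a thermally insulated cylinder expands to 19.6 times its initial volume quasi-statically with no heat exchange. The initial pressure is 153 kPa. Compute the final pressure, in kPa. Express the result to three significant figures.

P₂ ≈ 3.10 kPa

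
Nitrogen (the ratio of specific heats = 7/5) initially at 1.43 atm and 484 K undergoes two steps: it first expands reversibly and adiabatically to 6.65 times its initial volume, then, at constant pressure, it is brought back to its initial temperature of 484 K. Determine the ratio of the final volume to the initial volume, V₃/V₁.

V₃/V₁ ≈ 14.2

Adiabatic step: V₂/V₁ = 6.65; T₂ = T₁·(1/6.65)^(2/5) = 226.8 K.
Isobaric step: V₃/V₂ = T₃/T₂ = 484/226.8.
V₃/V₁ = (V₂/V₁)(V₃/V₂) = 6.65 × (484/226.8) = 14.19.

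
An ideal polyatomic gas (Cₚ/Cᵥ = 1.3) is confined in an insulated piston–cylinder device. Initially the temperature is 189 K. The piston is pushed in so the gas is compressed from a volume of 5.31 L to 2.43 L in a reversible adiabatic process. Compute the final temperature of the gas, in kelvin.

For a reversible adiabat TV^(γ−1) is constant, so T₂ = T₁ (V₁/V₂)^(γ−1).
T₂ = 189 × (5.31/2.43)^(0.3) = 239 K.

T₂ ≈ 239 K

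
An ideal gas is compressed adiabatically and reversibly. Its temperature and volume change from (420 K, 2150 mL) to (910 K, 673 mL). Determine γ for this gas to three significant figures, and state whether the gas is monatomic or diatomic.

TV^(γ−1) = const ⇒ γ − 1 = ln(T₂/T₁) / ln(V₁/V₂).
γ = 1 + ln(910/420) / ln(2150/673) = 1.666.
γ ≈ 1.67 is close to 5/3, so the gas is monatomic.

γ ≈ 1.67; monatomic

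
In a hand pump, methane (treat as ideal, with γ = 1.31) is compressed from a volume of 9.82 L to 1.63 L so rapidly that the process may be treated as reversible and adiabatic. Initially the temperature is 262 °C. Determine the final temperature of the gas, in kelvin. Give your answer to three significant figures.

For a reversible adiabat TV^(γ−1) is constant, so T₂ = T₁ (V₁/V₂)^(γ−1).
T₁ = 262 °C = 535.1 K.
T₂ = 535.1 × (9.82/1.63)^(0.31) = 933.8 K.

T₂ ≈ 934 K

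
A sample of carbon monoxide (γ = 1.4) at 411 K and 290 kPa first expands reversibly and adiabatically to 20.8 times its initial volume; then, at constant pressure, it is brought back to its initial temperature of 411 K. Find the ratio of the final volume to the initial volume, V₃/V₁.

Adiabatic step: V₂/V₁ = 20.8; T₂ = T₁·(1/20.8)^(0.4) = 122.1 K.
Isobaric step: V₃/V₂ = T₃/T₂ = 411/122.1.
V₃/V₁ = (V₂/V₁)(V₃/V₂) = 20.8 × (411/122.1) = 70.03.

V₃/V₁ ≈ 70.0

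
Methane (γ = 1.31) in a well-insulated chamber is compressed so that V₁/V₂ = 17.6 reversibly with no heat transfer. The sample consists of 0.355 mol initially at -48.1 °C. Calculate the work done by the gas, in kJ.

W ≈ -3.07 kJ

Adiabatic: T₁V₁^(γ−1) = T₂V₂^(γ−1) ⇒ T₂ = T₁ (V₁/V₂)^(γ−1).
T₁ = -48.1 °C = 225 K.
T₂ = 225 × 17.6^(0.31) = 547.5 K.
Q = 0, so ΔU = W_on_gas = nCᵥΔT with Cᵥ = R/(γ−1) = 26.82 J/(mol·K).
ΔU = 0.355 × 26.82 × (547.5 − 225) = 3070 J.
Work done by the gas = −ΔU = -3070 J.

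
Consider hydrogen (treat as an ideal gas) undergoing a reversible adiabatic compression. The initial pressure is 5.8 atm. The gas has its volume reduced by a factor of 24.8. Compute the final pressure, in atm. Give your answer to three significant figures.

P₂ ≈ 520 atm

Adiabatic: P₁V₁^γ = P₂V₂^γ ⇒ P₂ = P₁ (V₁/V₂)^γ.
For a diatomic ideal gas γ = 7/5.
P₂ = 5.8 × 24.8^(7/5) = 519.6 atm.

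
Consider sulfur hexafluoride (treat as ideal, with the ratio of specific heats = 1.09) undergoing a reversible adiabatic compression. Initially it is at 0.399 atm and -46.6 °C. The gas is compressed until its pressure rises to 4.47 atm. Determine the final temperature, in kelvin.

Adiabatic: T₂/T₁ = (P₂/P₁)^((γ−1)/γ).
T₁ = -46.6 °C = 226.5 K.
T₂ = 226.5 × (4.47/0.399)^(0.0826) = 276.6 K.

T₂ ≈ 277 K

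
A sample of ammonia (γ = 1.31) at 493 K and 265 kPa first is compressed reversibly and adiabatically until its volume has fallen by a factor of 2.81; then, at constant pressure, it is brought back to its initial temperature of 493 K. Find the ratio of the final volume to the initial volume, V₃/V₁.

V₃/V₁ ≈ 0.258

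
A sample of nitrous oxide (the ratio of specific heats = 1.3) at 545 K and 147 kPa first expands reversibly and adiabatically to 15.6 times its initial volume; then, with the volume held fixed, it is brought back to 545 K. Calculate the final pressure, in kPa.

P₃ ≈ 9.42 kPa

Adiabatic step (PV^γ = const): P₂ = 147×(1/15.6)^(1.3) = 4.133 kPa; T₂ = 545×(1/15.6)^(0.3) = 239 K.
Isochoric: P₃ = P₂(T₃/T₂) = 4.133 × (545/239) = 9.423 kPa.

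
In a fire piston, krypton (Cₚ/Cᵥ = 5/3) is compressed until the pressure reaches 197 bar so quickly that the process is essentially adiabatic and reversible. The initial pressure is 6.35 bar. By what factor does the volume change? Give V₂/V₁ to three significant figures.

V₂/V₁ ≈ 0.127

From PV^γ = const, V₂/V₁ = (P₁/P₂)^(1/γ).
V₂/V₁ = (6.35/197)^(3/5) = 0.1273.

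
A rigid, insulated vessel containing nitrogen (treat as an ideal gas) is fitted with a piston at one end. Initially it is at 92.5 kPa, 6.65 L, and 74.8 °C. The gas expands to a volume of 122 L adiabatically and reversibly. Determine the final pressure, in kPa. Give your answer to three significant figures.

P₂ ≈ 1.57 kPa

Adiabatic: P₁V₁^γ = P₂V₂^γ ⇒ P₂ = P₁ (V₁/V₂)^γ.
γ = 7/5 for a diatomic ideal gas.
P₂ = 92.5 × (6.65/122)^(7/5) = 1.575 kPa.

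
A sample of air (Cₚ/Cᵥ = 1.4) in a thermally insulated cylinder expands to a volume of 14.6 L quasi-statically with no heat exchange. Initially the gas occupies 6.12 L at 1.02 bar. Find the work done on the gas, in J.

W ≈ -458 J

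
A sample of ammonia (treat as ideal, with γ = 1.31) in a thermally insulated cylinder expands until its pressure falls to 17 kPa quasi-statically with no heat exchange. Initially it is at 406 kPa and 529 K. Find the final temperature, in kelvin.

T₂ ≈ 250 K

Along an adiabat T P^((1−γ)/γ) is constant, so T₂ = T₁ (P₂/P₁)^((γ−1)/γ).
T₂ = 529 × (17/406)^(0.237) = 249.7 K.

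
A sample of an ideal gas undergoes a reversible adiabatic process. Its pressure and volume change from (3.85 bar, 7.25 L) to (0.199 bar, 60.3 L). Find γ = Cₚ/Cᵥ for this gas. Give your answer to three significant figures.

γ ≈ 1.40

PV^γ = const ⇒ γ = ln(P₂/P₁) / ln(V₁/V₂).
γ = ln(0.199/3.85) / ln(7.25/60.3) = 1.399.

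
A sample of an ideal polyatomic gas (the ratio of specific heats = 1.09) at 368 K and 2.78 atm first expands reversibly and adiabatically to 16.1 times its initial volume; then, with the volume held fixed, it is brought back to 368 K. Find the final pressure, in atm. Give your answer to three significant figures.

P₃ ≈ 0.173 atm

Adiabatic step (PV^γ = const): P₂ = 2.78×(1/16.1)^(1.09) = 0.1345 atm; T₂ = 368×(1/16.1)^(0.09) = 286.6 K.
Isochoric: P₃ = P₂(T₃/T₂) = 0.1345 × (368/286.6) = 0.1727 atm.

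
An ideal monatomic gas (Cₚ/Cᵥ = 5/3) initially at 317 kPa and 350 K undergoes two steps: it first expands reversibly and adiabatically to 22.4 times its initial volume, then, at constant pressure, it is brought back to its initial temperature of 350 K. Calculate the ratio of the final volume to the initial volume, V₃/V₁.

V₃/V₁ ≈ 178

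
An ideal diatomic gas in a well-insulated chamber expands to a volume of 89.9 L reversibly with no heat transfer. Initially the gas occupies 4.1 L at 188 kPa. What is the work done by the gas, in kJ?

W ≈ 1.37 kJ

γ = 7/5 for a diatomic ideal gas.
P₂ = P₁(V₁/V₂)^γ = 188×(4.1/89.9)^(7/5) = 2.493 kPa.
For a reversible adiabat, W_by_gas = (P₁V₁ − P₂V₂)/(γ−1).
W_by = (188000×0.0041 − 2493×0.0899) / (2/5) = 1367 J.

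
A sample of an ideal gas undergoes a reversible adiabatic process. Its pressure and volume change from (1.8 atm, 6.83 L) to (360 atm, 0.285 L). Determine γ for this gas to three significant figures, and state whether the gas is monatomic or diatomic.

γ ≈ 1.67; monatomic

PV^γ = const ⇒ γ = ln(P₂/P₁) / ln(V₁/V₂).
γ = ln(360/1.8) / ln(6.83/0.285) = 1.668.
γ ≈ 1.67 is close to 5/3, so the gas is monatomic.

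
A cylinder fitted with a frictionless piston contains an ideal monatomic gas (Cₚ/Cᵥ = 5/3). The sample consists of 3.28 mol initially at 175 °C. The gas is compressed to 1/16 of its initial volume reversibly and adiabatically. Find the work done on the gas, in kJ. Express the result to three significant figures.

For a reversible adiabat TV^(γ−1) is constant, so T₂ = T₁ (V₁/V₂)^(γ−1).
T₁ = 175 °C = 448.1 K.
T₂ = 448.1 × 16^(2/3) = 2846 K.
Q = 0, so ΔU = W_on_gas = nCᵥΔT with Cᵥ = R/(γ−1) = 12.47 J/(mol·K).
ΔU = 3.28 × 12.47 × (2846 − 448.1) = 98070 J.

W ≈ 98.1 kJ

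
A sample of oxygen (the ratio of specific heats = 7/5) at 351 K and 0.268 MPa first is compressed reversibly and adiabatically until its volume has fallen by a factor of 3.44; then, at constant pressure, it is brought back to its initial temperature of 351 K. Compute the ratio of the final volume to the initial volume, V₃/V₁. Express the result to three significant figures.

V₃/V₁ ≈ 0.177

Adiabatic step: V₂/V₁ = 0.2907; T₂ = T₁·3.44^(2/5) = 575.3 K.
Isobaric step: V₃/V₂ = T₃/T₂ = 351/575.3.
V₃/V₁ = (V₂/V₁)(V₃/V₂) = 0.2907 × (351/575.3) = 0.1773.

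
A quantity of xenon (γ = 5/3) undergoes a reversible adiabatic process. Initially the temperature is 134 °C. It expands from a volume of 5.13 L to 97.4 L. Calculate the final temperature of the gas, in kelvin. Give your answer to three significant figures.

Adiabatic: T₁V₁^(γ−1) = T₂V₂^(γ−1) ⇒ T₂ = T₁ (V₁/V₂)^(γ−1).
T₁ = 134 °C = 407.1 K.
T₂ = 407.1 × (5.13/97.4)^(2/3) = 57.21 K.

T₂ ≈ 57.2 K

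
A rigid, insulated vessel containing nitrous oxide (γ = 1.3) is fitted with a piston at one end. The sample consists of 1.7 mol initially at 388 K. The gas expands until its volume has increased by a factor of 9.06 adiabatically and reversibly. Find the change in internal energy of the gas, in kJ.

ΔU ≈ -8.84 kJ

Adiabatic: T₁V₁^(γ−1) = T₂V₂^(γ−1) ⇒ T₂ = T₁ (V₁/V₂)^(γ−1).
T₂ = 388 × (1/9.06)^(0.3) = 200.3 K.
Q = 0, so ΔU = W_on_gas = nCᵥΔT with Cᵥ = R/(γ−1) = 27.71 J/(mol·K).
ΔU = 1.7 × 27.71 × (200.3 − 388) = -8843 J.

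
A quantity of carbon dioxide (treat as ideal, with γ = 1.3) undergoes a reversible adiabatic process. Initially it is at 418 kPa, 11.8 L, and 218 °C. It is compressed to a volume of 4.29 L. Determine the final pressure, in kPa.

Since PV^γ is constant along a reversible adiabat, P₂ = P₁ (V₁/V₂)^γ.
P₂ = 418 × (11.8/4.29)^(1.3) = 1558 kPa.

P₂ ≈ 1560 kPa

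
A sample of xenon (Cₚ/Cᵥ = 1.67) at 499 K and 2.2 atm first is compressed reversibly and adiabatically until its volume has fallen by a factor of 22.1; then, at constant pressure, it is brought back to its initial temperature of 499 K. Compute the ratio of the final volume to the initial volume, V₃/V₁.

Adiabatic step: V₂/V₁ = 0.04525; T₂ = T₁·22.1^(0.67) = 3970 K.
Isobaric step: V₃/V₂ = T₃/T₂ = 499/3970.
V₃/V₁ = (V₂/V₁)(V₃/V₂) = 0.04525 × (499/3970) = 0.005687.

V₃/V₁ ≈ 0.00569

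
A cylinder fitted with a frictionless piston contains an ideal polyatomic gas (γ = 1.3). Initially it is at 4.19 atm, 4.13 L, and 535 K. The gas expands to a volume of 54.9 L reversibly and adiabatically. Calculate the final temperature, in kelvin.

Adiabatic: T₁V₁^(γ−1) = T₂V₂^(γ−1) ⇒ T₂ = T₁ (V₁/V₂)^(γ−1).
T₂ = 535 × (4.13/54.9)^(0.3) = 246.2 K.

T₂ ≈ 246 K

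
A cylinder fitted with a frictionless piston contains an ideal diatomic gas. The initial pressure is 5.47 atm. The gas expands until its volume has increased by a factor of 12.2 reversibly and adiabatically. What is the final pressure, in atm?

Adiabatic: P₁V₁^γ = P₂V₂^γ ⇒ P₂ = P₁ (V₁/V₂)^γ.
For a diatomic ideal gas γ = 7/5.
P₂ = 5.47 × (1/12.2)^(7/5) = 0.1648 atm.

P₂ ≈ 0.165 atm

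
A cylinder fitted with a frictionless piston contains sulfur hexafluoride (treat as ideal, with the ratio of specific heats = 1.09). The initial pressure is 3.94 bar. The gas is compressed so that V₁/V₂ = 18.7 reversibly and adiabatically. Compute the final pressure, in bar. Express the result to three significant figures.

P₂ ≈ 95.9 bar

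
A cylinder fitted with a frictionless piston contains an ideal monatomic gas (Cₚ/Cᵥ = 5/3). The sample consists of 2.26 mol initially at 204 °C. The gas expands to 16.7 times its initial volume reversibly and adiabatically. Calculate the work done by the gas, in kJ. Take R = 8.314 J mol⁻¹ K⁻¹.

W ≈ 11.4 kJ

Adiabatic: T₁V₁^(γ−1) = T₂V₂^(γ−1) ⇒ T₂ = T₁ (V₁/V₂)^(γ−1).
T₁ = 204 °C = 477.1 K.
T₂ = 477.1 × (1/16.7)^(2/3) = 73.03 K.
Q = 0, so ΔU = W_on_gas = nCᵥΔT with Cᵥ = R/(γ−1) = 12.47 J/(mol·K).
ΔU = 2.26 × 12.47 × (73.03 − 477.1) = -11390 J.
Work done by the gas = −ΔU = 11390 J.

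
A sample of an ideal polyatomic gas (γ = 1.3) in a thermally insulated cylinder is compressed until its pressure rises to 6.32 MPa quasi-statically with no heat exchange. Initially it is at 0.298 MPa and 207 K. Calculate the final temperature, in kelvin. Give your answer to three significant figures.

T₂ ≈ 419 K

Adiabatic: T₂/T₁ = (P₂/P₁)^((γ−1)/γ).
T₂ = 207 × (6.32/0.298)^(0.231) = 418.9 K.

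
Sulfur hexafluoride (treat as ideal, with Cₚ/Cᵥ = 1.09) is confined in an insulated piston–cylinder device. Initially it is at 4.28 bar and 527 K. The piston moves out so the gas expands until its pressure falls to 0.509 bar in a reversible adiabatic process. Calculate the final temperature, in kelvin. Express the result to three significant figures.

T₂ ≈ 442 K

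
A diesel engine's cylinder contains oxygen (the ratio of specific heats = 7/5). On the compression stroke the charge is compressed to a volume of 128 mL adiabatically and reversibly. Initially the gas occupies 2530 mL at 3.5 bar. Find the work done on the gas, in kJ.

W ≈ 5.09 kJ

P₂ = P₁(V₁/V₂)^γ = 3.5×(2530/128)^(7/5) = 228.2 bar.
For a reversible adiabat, W_by_gas = (P₁V₁ − P₂V₂)/(γ−1).
W_by = (350000×0.00253 − 2.282×10^7×0.000128) / (2/5) = -5089 J.
W_on_gas = −W_by = 5089 J.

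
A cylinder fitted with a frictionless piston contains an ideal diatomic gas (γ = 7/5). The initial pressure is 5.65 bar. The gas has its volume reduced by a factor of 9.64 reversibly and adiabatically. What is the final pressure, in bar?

P₂ ≈ 135 bar

Since PV^γ is constant along a reversible adiabat, P₂ = P₁ (V₁/V₂)^γ.
P₂ = 5.65 × 9.64^(7/5) = 134.8 bar.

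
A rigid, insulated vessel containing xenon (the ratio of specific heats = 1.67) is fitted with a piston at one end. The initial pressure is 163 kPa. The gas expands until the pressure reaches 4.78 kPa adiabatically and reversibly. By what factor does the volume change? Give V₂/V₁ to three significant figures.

V₂/V₁ ≈ 8.28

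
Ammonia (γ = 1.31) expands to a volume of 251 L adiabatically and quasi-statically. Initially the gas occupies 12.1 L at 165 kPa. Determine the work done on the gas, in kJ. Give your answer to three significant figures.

P₂ = P₁(V₁/V₂)^γ = 165×(12.1/251)^(1.31) = 3.107 kPa.
For a reversible adiabat, W_by_gas = (P₁V₁ − P₂V₂)/(γ−1).
W_by = (165000×0.0121 − 3107×0.251) / (0.31) = 3925 J.
W_on_gas = −W_by = -3925 J.

W ≈ -3.92 kJ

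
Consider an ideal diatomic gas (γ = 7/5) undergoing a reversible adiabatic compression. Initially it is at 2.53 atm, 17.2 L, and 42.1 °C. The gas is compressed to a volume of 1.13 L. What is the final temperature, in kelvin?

Adiabatic: T₁V₁^(γ−1) = T₂V₂^(γ−1) ⇒ T₂ = T₁ (V₁/V₂)^(γ−1).
T₁ = 42.1 °C = 315.2 K.
T₂ = 315.2 × (17.2/1.13)^(2/5) = 936.8 K.

T₂ ≈ 937 K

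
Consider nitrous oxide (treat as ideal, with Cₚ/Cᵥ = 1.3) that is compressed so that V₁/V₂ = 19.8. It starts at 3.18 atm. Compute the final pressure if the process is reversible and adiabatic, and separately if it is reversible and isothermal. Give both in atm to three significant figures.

adiabatic: 154 atm; isothermal: 63.0 atm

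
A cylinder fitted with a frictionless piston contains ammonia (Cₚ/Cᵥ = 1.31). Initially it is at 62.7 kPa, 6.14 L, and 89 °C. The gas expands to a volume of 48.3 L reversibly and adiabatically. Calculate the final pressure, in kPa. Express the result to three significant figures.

Adiabatic: P₁V₁^γ = P₂V₂^γ ⇒ P₂ = P₁ (V₁/V₂)^γ.
P₂ = 62.7 × (6.14/48.3)^(1.31) = 4.205 kPa.

P₂ ≈ 4.21 kPa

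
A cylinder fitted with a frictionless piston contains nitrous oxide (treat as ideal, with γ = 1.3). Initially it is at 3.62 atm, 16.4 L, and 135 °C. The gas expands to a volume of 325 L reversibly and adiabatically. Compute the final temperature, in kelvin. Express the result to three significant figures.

T₂ ≈ 167 K

For a reversible adiabat TV^(γ−1) is constant, so T₂ = T₁ (V₁/V₂)^(γ−1).
T₁ = 135 °C = 408.1 K.
T₂ = 408.1 × (16.4/325)^(0.3) = 166.6 K.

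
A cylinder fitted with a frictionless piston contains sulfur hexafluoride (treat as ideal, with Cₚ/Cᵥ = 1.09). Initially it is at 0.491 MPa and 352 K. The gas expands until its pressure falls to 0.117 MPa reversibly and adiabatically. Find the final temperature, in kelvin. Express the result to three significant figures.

Along an adiabat T P^((1−γ)/γ) is constant, so T₂ = T₁ (P₂/P₁)^((γ−1)/γ).
T₂ = 352 × (0.117/0.491)^(0.0826) = 312.7 K.

T₂ ≈ 313 K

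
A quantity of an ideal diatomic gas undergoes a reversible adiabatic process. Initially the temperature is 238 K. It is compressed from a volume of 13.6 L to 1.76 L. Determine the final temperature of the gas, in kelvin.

T₂ ≈ 539 K

Adiabatic: T₁V₁^(γ−1) = T₂V₂^(γ−1) ⇒ T₂ = T₁ (V₁/V₂)^(γ−1).
For a diatomic ideal gas γ = 7/5, so γ−1 = 2/5.
T₂ = 238 × (13.6/1.76)^(2/5) = 539.2 K.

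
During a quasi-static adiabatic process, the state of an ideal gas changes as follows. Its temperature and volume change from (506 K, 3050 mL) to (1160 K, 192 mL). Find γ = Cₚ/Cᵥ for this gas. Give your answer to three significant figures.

TV^(γ−1) = const ⇒ γ − 1 = ln(T₂/T₁) / ln(V₁/V₂).
γ = 1 + ln(1160/506) / ln(3050/192) = 1.3.

γ ≈ 1.30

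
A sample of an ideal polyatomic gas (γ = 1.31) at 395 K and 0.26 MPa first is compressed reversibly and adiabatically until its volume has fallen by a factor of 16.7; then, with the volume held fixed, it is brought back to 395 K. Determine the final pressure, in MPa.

Adiabatic step (PV^γ = const): P₂ = 0.26×16.7^(1.31) = 10.39 MPa; T₂ = 395×16.7^(0.31) = 945.5 K.
Isochoric: P₃ = P₂(T₃/T₂) = 10.39 × (395/945.5) = 4.342 MPa.

P₃ ≈ 4.34 MPa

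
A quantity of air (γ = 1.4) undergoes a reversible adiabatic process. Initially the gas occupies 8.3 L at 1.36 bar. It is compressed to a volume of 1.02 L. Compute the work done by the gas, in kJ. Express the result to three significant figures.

P₂ = P₁(V₁/V₂)^γ = 1.36×(8.3/1.02)^(1.4) = 25.6 bar.
For a reversible adiabat, W_by_gas = (P₁V₁ − P₂V₂)/(γ−1).
W_by = (136000×0.0083 − 2.56×10^6×0.00102) / (0.4) = -3706 J.

W ≈ -3.71 kJ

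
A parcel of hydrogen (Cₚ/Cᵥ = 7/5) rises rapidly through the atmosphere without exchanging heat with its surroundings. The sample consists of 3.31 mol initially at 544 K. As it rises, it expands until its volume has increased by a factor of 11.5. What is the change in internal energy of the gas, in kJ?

ΔU ≈ -23.3 kJ

Adiabatic: T₁V₁^(γ−1) = T₂V₂^(γ−1) ⇒ T₂ = T₁ (V₁/V₂)^(γ−1).
T₂ = 544 × (1/11.5)^(2/5) = 204.8 K.
Q = 0, so ΔU = W_on_gas = nCᵥΔT with Cᵥ = R/(γ−1) = 20.79 J/(mol·K).
ΔU = 3.31 × 20.79 × (204.8 − 544) = -23340 J.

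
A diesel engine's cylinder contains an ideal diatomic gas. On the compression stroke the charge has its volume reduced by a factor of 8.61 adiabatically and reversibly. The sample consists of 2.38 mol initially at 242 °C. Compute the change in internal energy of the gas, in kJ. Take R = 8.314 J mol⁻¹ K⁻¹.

Adiabatic: T₁V₁^(γ−1) = T₂V₂^(γ−1) ⇒ T₂ = T₁ (V₁/V₂)^(γ−1).
γ = 7/5 for a diatomic ideal gas, so γ−1 = 2/5.
T₁ = 242 °C = 515.1 K.
T₂ = 515.1 × 8.61^(2/5) = 1219 K.
Q = 0, so ΔU = W_on_gas = nCᵥΔT with Cᵥ = R/(γ−1) = 20.79 J/(mol·K).
ΔU = 2.38 × 20.79 × (1219 − 515.1) = 34810 J.

ΔU ≈ 34.8 kJ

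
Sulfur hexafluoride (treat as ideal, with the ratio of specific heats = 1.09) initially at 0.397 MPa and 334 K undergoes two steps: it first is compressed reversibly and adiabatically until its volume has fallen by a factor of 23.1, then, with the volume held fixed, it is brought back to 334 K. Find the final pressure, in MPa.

Adiabatic step (PV^γ = const): P₂ = 0.397×23.1^(1.09) = 12.17 MPa; T₂ = 334×23.1^(0.09) = 443.1 K.
Isochoric: P₃ = P₂(T₃/T₂) = 12.17 × (334/443.1) = 9.171 MPa.

P₃ ≈ 9.17 MPa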